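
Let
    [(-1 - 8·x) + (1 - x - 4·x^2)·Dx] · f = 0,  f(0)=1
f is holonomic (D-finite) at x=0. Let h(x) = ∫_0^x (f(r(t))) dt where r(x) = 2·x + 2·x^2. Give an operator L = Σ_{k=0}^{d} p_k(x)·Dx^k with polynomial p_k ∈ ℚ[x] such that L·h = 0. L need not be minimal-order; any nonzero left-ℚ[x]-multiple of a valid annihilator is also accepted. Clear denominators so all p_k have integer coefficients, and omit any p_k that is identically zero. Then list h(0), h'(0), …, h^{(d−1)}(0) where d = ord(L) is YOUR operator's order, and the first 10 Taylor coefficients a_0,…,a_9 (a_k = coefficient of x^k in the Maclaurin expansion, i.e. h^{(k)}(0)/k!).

f: a_k = 1, 1, 5, 9, 29, 65, 181, 441, 1165, 2929, …
L₀ from L_f via x↦r, Dx↦r'^{-1}Dx.
h=∫₀ˣh₀: take L = L₀·Dx.
L = (2 + 36·x + 96·x^2 + 64·x^3)·Dx + (-1 + 2·x + 18·x^2 + 32·x^3 + 16·x^4)·Dx^2  (order 2).
h: a_k = 0, 1, 1, 22/3, 28, 140, 692, 24840/7, 18576, 888400/9, …
ICs: h(0) = 0, h′(0) = 1.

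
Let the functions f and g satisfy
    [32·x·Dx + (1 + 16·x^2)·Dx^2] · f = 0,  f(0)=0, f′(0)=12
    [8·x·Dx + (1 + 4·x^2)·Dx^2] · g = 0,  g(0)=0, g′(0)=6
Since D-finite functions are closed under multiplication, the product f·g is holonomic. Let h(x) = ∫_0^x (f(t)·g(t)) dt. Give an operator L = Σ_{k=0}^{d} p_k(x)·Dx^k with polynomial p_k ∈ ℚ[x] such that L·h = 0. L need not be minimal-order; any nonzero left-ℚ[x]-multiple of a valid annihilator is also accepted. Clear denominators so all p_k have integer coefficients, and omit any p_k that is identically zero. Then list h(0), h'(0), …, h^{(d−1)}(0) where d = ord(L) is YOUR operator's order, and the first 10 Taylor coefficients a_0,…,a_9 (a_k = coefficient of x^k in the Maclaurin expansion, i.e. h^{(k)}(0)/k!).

L = (-1536·x - 51200·x^3 - 262144·x^5 + 655360·x^7 + 6291456·x^9)·Dx^2 + (-80 - 6592·x^2 - 92160·x^4 - 229376·x^6 + 2293760·x^8 + 9437184·x^10)·Dx^3 + (-160·x - 4480·x^3 - 30720·x^5 + 69632·x^7 + 1310720·x^9 + 3145728·x^11)·Dx^4 + (-1 - 40·x^2 - 464·x^4 + 29696·x^8 + 163840·x^10 + 262144·x^12)·Dx^5  (order 5).
h: a_k = 0, 0, 0, 24, 0, -96, 0, 22144/35, 0, -114176/21, …
ICs: h(0) = 0, h′(0) = 0, h′′(0) = 0, h′′′(0) = 144, h′′′′(0) = 0.

f: a_k = 0, 12, 0, -64, 0, 3072/5, 0, -49152/7, 0, 262144/3, …
g: a_k = 0, 6, 0, -8, 0, 96/5, 0, -384/7, 0, 512/3, …
f·g: L₀ = L_f ⊗_s L_g, ord ≤ 2·2.
h=∫₀ˣh₀: take L = L₀·Dx.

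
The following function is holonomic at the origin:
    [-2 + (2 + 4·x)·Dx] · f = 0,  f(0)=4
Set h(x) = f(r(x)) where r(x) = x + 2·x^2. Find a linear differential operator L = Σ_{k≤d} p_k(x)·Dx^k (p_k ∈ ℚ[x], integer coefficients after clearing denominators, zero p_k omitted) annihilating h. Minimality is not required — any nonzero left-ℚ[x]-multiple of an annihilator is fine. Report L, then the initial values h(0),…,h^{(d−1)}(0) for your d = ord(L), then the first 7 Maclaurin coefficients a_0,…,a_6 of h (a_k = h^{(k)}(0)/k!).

L = (-1 - 4·x) + (1 + 2·x + 4·x^2)·Dx  (order 1).
h: a_k = 4, 4, 6, -6, 3/2, 15/2, -57/4, …
ICs: h(0) = 4.

f: a_k = 4, 4, -2, 2, -5/2, 7/2, -21/4, …
f∘r: x↦r, Dx↦Dx/r' in L_f ⇒ L₀.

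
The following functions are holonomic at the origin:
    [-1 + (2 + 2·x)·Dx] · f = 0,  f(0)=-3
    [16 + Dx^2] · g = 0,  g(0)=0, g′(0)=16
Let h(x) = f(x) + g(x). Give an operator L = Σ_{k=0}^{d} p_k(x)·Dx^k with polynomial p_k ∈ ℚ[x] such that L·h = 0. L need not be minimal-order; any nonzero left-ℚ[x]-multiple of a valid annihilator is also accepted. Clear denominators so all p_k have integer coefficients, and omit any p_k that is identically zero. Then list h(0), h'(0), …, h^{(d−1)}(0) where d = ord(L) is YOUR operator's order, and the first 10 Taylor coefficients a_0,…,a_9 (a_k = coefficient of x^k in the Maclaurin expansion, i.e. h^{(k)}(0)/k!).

f: a_k = -3, -3/2, 3/8, -3/16, 15/128, -21/256, 63/1024, -99/2048, 1287/32768, -2145/65536, …
g: a_k = 0, 16, 0, -128/3, 0, 512/15, 0, -4096/315, 0, 8192/2835, …
f+g: L₀ = lclm(L_f,L_g), ord ≤ 1+2.
L = (-1072 - 2048·x - 1024·x^2) + (2016 + 6112·x + 6144·x^2 + 2048·x^3)·Dx + (-67 - 128·x - 64·x^2)·Dx^2 + (126 + 382·x + 384·x^2 + 128·x^3)·Dx^3  (order 3).
h: a_k = -3, 29/2, 3/8, -2057/48, 15/128, 130757/3840, 63/1024, -8419793/645120, 1287/32768, 530789837/185794560, …
ICs: h(0) = -3, h′(0) = 29/2, h′′(0) = 3/4.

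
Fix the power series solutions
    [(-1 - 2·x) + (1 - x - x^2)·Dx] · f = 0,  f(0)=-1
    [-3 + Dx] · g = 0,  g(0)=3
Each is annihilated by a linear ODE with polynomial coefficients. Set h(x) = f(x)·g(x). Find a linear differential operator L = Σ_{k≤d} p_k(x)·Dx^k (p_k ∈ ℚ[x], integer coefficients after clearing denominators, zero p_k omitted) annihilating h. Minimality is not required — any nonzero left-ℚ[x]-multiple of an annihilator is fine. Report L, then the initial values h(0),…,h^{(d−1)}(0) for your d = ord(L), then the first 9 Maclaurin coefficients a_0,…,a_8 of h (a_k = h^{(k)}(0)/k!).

f: a_k = -1, -1, -2, -3, -5, -8, -13, -21, -34, …
g: a_k = 3, 9, 27/2, 27/2, 81/8, 243/40, 243/80, 729/560, 2187/4480, …
Sym-product of L_f,L_g gives L₀ (≤ ord 1).
L = (4 - x - 3·x^2) + (-1 + x + x^2)·Dx  (order 1).
h: a_k = -3, -12, -57/2, -54, -741/8, -1527/10, -19869/80, -56331/140, -2917443/4480, …
ICs: h(0) = -3.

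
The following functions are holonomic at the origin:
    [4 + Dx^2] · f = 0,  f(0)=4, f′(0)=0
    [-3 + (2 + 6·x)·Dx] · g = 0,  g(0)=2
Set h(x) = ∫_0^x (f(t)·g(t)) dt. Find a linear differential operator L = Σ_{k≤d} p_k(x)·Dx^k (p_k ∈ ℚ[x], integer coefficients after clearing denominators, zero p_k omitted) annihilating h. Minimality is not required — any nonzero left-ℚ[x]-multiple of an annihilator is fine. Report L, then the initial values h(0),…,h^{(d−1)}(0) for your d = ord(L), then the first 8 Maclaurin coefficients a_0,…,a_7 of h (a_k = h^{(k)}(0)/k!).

f: a_k = 4, 0, -8, 0, 8/3, 0, -16/45, 0, …
g: a_k = 2, 3, -9/4, 27/8, -405/64, 1701/128, -15309/512, 72171/1024, …
h₀=f·g: eliminate ⇒ L₀, order ≤ 2·1.
h=∫h₀ ⇒ L = L₀·Dx.
L = (43 + 96·x + 144·x^2)·Dx + (-12 - 36·x)·Dx^2 + (4 + 24·x + 36·x^2)·Dx^3  (order 3).
h: a_k = 0, 8, 6, -25/3, -21/8, -19/48, 1093/192, -435961/40320, …
ICs: h(0) = 0, h′(0) = 8, h′′(0) = 12.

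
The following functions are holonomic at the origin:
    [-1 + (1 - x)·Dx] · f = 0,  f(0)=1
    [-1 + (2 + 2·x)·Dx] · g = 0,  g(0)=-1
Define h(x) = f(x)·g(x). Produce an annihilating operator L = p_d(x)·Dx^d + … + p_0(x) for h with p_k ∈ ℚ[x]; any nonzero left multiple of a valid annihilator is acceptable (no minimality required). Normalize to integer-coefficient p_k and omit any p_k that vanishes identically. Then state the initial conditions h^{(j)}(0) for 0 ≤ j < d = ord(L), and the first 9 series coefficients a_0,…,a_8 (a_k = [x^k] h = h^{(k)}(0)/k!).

f: a_k = 1, 1, 1, 1, 1, 1, 1, 1, 1, …
g: a_k = -1, -1/2, 1/8, -1/16, 5/128, -7/256, 21/1024, -33/2048, 429/32768, …
L₀ := L_f ⊗_s L_g (sym. prod.), ord ≤ 1.
L = (3 + x) + (-2 + 2·x^2)·Dx  (order 1).
h: a_k = -1, -3/2, -11/8, -23/16, -179/128, -365/256, -1439/1024, -2911/2048, -46147/32768, …
ICs: h(0) = -1.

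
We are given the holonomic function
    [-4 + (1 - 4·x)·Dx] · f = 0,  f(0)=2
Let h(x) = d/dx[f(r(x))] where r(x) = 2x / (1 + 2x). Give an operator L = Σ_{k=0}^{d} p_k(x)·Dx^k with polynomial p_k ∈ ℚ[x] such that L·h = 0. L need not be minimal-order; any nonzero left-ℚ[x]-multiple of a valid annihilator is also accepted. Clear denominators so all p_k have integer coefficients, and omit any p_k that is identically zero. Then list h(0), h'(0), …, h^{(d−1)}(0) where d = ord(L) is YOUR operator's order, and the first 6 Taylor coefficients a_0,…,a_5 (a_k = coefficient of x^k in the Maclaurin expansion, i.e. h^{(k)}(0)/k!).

f: a_k = 2, 8, 32, 128, 512, 2048, …
f∘r: x↦r, Dx↦Dx/r' in L_f ⇒ L₀.
Derive L from L₀ (diff closure).
L = 12 + (-1 + 6·x)·Dx  (order 1).
h: a_k = 16, 192, 1728, 13824, 103680, 746496, …
ICs: h(0) = 16.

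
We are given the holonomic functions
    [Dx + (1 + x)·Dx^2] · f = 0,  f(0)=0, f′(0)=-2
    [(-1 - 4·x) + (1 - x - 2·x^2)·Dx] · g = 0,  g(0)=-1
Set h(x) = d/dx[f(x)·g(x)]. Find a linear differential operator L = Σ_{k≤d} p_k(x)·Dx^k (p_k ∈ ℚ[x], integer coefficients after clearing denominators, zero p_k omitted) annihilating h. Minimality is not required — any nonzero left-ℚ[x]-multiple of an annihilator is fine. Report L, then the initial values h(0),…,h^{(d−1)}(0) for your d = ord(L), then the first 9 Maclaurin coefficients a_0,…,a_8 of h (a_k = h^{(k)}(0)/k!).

f: a_k = 0, -2, 1, -2/3, 1/2, -2/5, 1/3, -2/7, 1/4, …
g: a_k = -1, -1, -3, -5, -11, -21, -43, -85, -171, …
h₀=f·g: eliminate ⇒ L₀, order ≤ 2·1.
Derive L from L₀ (diff closure).
L = (72 + 180·x + 144·x^2) + (13 + 93·x + 192·x^2 + 112·x^3)·Dx + (-5 - 8·x + 15·x^2 + 34·x^3 + 16·x^4)·Dx^2  (order 2).
h: a_k = 2, 2, 17, 86/3, 189/2, 987/5, 4969/10, 7646/7, 351199/140, …
ICs: h(0) = 2, h′(0) = 2.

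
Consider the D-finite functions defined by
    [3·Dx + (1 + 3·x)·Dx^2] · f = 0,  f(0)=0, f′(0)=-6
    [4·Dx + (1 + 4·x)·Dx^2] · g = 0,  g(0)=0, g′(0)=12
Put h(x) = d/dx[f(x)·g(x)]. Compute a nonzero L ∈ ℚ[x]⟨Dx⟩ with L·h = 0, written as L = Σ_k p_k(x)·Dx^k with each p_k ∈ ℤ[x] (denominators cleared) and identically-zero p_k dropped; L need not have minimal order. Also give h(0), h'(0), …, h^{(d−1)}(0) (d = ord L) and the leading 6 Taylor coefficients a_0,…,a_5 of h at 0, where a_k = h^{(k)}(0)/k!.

f: a_k = 0, -6, 9, -18, 81/2, -486/5, …
g: a_k = 0, 12, -24, 64, -192, 3072/5, …
h₀=f·g: eliminate ⇒ L₀, order ≤ 2·2.
h₀' ⇒ L via d/dx closure of L₀.
L = (600 + 4032·x + 6912·x^2) + (854 + 8808·x + 30240·x^2 + 34560·x^3)·Dx + (172 + 2380·x + 12312·x^2 + 28224·x^3 + 24192·x^4)·Dx^2 + (7 + 122·x + 847·x^2 + 2928·x^3 + 5040·x^4 + 3456·x^5)·Dx^3  (order 3).
h: a_k = 0, -144, 756, -3264, 13230, -261144/5, …
ICs: h(0) = 0, h′(0) = -144, h′′(0) = 1512.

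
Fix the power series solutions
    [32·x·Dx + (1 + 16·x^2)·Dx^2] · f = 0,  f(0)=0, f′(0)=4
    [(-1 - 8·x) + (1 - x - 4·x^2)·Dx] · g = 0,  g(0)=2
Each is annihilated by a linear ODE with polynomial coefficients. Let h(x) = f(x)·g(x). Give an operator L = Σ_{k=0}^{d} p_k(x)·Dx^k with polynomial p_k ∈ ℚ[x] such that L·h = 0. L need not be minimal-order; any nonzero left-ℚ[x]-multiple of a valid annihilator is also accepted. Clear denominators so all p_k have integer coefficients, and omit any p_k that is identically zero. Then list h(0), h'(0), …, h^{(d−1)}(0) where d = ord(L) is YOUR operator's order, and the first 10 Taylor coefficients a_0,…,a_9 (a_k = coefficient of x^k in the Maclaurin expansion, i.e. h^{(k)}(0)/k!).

f: a_k = 0, 4, 0, -64/3, 0, 1024/5, 0, -16384/7, 0, 262144/9, …
g: a_k = 2, 2, 10, 18, 58, 130, 362, 882, 2330, 5858, …
L₀ := L_f ⊗_s L_g (sym. prod.), ord ≤ 2.
L = (8 + 32·x + 384·x^2) + (2 - 16·x + 64·x^2 + 384·x^3)·Dx + (-1 + x - 12·x^2 + 16·x^3 + 64·x^4)·Dx^2  (order 2).
h: a_k = 0, 8, 8, -8/3, 88/3, 6424/15, 2728/5, -50872/21, -25208/105, 15222136/315, …
ICs: h(0) = 0, h′(0) = 8.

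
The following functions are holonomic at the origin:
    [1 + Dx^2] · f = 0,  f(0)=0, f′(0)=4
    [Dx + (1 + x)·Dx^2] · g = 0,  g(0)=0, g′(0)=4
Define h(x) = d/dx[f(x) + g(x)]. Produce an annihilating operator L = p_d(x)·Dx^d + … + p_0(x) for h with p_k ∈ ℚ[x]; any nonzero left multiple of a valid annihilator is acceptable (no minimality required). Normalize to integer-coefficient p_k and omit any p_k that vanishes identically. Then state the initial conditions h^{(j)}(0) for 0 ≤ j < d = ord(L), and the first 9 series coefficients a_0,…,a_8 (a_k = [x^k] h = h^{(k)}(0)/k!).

f: a_k = 0, 4, 0, -2/3, 0, 1/30, 0, -1/1260, 0, …
g: a_k = 0, 4, -2, 4/3, -1, 4/5, -2/3, 4/7, -1/2, …
Weyl lclm of L_f,L_g ⇒ L₀ (ord ≤ 4).
Derive L from L₀ (diff closure).
L = (7 + 2·x + x^2) + (3 + 5·x + 3·x^2 + x^3)·Dx + (7 + 2·x + x^2)·Dx^2 + (3 + 5·x + 3·x^2 + x^3)·Dx^3  (order 3).
h: a_k = 8, -4, 2, -4, 25/6, -4, 719/180, -4, 40321/10080, …
ICs: h(0) = 8, h′(0) = -4, h′′(0) = 4.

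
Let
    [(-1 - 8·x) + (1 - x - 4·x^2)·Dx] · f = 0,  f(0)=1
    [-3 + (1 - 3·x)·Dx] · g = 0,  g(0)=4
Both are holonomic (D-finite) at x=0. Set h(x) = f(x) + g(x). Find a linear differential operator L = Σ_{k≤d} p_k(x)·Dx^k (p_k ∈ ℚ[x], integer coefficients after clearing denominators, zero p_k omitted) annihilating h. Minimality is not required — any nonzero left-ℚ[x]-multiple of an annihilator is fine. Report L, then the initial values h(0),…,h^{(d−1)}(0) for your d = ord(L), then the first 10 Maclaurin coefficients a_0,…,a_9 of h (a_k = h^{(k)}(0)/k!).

f: a_k = 1, 1, 5, 9, 29, 65, 181, 441, 1165, 2929, …
g: a_k = 4, 12, 36, 108, 324, 972, 2916, 8748, 26244, 78732, …
Weyl lclm of L_f,L_g ⇒ L₀ (ord ≤ 2).
L = (6 - 72·x + 144·x^2 - 144·x^3) + (4 - 84·x^2 + 252·x^3 - 288·x^4)·Dx + (-1 + 8·x - 21·x^2 + 8·x^3 + 54·x^4 - 72·x^5)·Dx^2  (order 2).
h: a_k = 5, 13, 41, 117, 353, 1037, 3097, 9189, 27409, 81661, …
ICs: h(0) = 5, h′(0) = 13.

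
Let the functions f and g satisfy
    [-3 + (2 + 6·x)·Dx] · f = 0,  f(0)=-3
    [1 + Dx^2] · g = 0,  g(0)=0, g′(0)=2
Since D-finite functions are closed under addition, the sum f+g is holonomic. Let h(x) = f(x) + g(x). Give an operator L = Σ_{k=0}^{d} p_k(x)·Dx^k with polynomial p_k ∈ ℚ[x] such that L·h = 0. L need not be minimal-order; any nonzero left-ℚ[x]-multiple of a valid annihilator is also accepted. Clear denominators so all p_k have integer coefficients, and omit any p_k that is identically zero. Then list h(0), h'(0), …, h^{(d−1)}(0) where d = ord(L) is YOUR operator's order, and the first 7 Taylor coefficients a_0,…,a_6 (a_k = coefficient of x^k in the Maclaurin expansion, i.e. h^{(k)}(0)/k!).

L = (-93 - 72·x - 108·x^2) + (-10 + 18·x + 216·x^2 + 216·x^3)·Dx + (-93 - 72·x - 108·x^2)·Dx^2 + (-10 + 18·x + 216·x^2 + 216·x^3)·Dx^3  (order 3).
h: a_k = -3, -5/2, 27/8, -259/48, 1215/128, -76481/3840, 45927/1024, …
ICs: h(0) = -3, h′(0) = -5/2, h′′(0) = 27/4.

f: a_k = -3, -9/2, 27/8, -81/16, 1215/128, -5103/256, 45927/1024, …
g: a_k = 0, 2, 0, -1/3, 0, 1/60, 0, …
Weyl lclm of L_f,L_g ⇒ L₀ (ord ≤ 3).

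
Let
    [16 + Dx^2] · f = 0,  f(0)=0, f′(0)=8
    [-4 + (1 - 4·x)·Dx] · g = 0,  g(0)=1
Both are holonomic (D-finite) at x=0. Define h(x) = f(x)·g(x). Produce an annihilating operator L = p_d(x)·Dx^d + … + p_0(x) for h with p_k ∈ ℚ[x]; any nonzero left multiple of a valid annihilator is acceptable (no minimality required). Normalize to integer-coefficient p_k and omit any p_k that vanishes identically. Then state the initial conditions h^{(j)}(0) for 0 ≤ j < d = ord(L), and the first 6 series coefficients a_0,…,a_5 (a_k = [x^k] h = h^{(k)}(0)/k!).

L = (-16 + 64·x) + 8·Dx + (-1 + 4·x)·Dx^2  (order 2).
h: a_k = 0, 8, 32, 320/3, 1280/3, 25856/15, …
ICs: h(0) = 0, h′(0) = 8.

f: a_k = 0, 8, 0, -64/3, 0, 256/15, …
g: a_k = 1, 4, 16, 64, 256, 1024, …
L₀ := L_f ⊗_s L_g (sym. prod.), ord ≤ 2.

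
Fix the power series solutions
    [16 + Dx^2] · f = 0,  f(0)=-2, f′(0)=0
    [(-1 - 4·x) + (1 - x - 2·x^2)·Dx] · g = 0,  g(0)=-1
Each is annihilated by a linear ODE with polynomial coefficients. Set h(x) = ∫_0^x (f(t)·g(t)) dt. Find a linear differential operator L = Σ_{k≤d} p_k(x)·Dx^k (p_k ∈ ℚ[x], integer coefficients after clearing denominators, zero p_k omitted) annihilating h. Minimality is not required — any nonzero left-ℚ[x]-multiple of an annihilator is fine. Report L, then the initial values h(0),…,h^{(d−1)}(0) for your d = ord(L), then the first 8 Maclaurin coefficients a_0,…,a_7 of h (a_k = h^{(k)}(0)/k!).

f: a_k = -2, 0, 16, 0, -64/3, 0, 512/45, 0, …
g: a_k = -1, -1, -3, -5, -11, -21, -43, -85, …
L₀ := L_f ⊗_s L_g (sym. prod.), ord ≤ 2.
h=∫₀ˣh₀: take L = L₀·Dx.
L = (-12 + 16·x + 32·x^2)·Dx + (2 + 8·x)·Dx^2 + (-1 + x + 2·x^2)·Dx^3  (order 3).
h: a_k = 0, 2, 1, -10/3, -3/2, -14/15, -25/9, -1682/315, …
ICs: h(0) = 0, h′(0) = 2, h′′(0) = 2.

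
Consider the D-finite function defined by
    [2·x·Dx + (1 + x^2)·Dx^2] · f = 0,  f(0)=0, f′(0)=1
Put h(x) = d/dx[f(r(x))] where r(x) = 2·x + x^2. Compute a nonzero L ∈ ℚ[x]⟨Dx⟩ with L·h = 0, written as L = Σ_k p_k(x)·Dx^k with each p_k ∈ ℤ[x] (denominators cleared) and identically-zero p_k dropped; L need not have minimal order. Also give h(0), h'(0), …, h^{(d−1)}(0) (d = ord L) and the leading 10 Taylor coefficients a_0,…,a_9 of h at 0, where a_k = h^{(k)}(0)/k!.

L = (-1 + 8·x + 16·x^2 + 12·x^3 + 3·x^4) + (1 + x + 4·x^2 + 8·x^3 + 5·x^4 + x^5)·Dx  (order 1).
h: a_k = 2, 2, -8, -16, 22, 94, -16, -448, -334, 1762, …
ICs: h(0) = 2.

f: a_k = 0, 1, 0, -1/3, 0, 1/5, 0, -1/7, 0, 1/9, …
f∘r: x↦r, Dx↦Dx/r' in L_f ⇒ L₀.
h=h₀': d/dx-closure on L₀ ⇒ L.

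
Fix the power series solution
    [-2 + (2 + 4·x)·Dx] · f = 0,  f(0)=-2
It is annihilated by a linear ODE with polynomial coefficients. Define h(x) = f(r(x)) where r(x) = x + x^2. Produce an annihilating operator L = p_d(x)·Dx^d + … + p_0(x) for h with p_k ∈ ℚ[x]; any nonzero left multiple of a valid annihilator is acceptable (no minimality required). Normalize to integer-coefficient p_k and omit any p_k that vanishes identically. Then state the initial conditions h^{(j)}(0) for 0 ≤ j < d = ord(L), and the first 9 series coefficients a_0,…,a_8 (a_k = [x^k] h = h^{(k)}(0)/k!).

f: a_k = -2, -2, 1, -1, 5/4, -7/4, 21/8, -33/8, 429/64, …
f∘r: x↦r, Dx↦Dx/r' in L_f ⇒ L₀.
L = (-1 - 2·x) + (1 + 2·x + 2·x^2)·Dx  (order 1).
h: a_k = -2, -2, -1, 1, -3/4, 1/4, 3/8, -7/8, 61/64, …
ICs: h(0) = -2.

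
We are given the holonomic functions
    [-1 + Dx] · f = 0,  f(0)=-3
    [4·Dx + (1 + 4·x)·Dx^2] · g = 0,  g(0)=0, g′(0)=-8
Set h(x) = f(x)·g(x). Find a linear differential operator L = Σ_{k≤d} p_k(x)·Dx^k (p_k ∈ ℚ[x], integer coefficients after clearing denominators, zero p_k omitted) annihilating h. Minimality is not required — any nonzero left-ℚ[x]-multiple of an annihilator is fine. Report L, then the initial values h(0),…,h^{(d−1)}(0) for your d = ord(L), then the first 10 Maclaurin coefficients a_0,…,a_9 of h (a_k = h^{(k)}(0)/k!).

f: a_k = -3, -3, -3/2, -1/2, -1/8, -1/40, -1/240, -1/1680, -1/13440, -1/120960, …
g: a_k = 0, -8, 16, -128/3, 128, -2048/5, 4096/3, -32768/7, 16384, -524288/9, …
Sym-product of L_f,L_g gives L₀ (≤ ord 2).
L = (-3 + 4·x) + (2 - 8·x)·Dx + (1 + 4·x)·Dx^2  (order 2).
h: a_k = 0, 24, -24, 92, -276, 4509/5, -9119/3, 2205587/210, -1109003/30, 665269331/5040, …
ICs: h(0) = 0, h′(0) = 24.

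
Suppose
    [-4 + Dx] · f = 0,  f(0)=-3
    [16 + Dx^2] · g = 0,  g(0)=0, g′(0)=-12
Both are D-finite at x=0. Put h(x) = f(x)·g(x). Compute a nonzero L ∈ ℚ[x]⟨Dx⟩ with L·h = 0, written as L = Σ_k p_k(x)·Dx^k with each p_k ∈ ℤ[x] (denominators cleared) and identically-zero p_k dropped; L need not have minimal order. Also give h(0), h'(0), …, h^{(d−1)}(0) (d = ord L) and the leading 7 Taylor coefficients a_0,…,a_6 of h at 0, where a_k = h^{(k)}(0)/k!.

L = 32 - 8·Dx + Dx^2  (order 2).
h: a_k = 0, 36, 144, 192, 0, -1536/5, -2048/5, …
ICs: h(0) = 0, h′(0) = 36.

f: a_k = -3, -12, -24, -32, -32, -128/5, -256/15, …
g: a_k = 0, -12, 0, 32, 0, -128/5, 0, …
h₀=f·g: eliminate ⇒ L₀, order ≤ 1·2.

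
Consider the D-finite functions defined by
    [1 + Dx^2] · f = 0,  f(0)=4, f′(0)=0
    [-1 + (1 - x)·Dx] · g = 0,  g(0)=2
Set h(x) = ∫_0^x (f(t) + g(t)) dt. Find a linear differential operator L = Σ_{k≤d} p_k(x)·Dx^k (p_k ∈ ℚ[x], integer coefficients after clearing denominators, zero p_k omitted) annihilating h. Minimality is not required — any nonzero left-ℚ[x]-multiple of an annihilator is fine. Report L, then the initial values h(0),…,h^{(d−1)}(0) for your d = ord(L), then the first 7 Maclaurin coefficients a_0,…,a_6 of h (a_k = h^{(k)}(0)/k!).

L = (-7 + 2·x - x^2)·Dx + (3 - 5·x + 3·x^2 - x^3)·Dx^2 + (-7 + 2·x - x^2)·Dx^3 + (3 - 5·x + 3·x^2 - x^3)·Dx^4  (order 4).
h: a_k = 0, 6, 1, 0, 1/2, 13/30, 1/3, …
ICs: h(0) = 0, h′(0) = 6, h′′(0) = 2, h′′′(0) = 0.

f: a_k = 4, 0, -2, 0, 1/6, 0, -1/180, …
g: a_k = 2, 2, 2, 2, 2, 2, 2, …
f+g: L₀ = lclm(L_f,L_g), ord ≤ 2+1.
Integrate: L := L₀·Dx.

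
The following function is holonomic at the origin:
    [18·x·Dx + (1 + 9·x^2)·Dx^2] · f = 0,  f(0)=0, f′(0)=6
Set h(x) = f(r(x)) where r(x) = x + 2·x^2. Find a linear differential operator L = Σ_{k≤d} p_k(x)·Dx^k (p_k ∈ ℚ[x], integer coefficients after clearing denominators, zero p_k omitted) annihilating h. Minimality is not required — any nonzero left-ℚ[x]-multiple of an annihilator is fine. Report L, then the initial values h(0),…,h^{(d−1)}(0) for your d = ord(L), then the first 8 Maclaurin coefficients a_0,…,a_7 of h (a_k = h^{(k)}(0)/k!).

L = (-4 + 18·x + 144·x^2 + 432·x^3 + 432·x^4)·Dx + (1 + 4·x + 9·x^2 + 72·x^3 + 180·x^4 + 144·x^5)·Dx^2  (order 2).
h: a_k = 0, 6, 12, -18, -108, -594/5, 828, 22842/7, …
ICs: h(0) = 0, h′(0) = 6.

f: a_k = 0, 6, 0, -18, 0, 486/5, 0, -4374/7, …
L₀ from L_f via x↦r, Dx↦r'^{-1}Dx.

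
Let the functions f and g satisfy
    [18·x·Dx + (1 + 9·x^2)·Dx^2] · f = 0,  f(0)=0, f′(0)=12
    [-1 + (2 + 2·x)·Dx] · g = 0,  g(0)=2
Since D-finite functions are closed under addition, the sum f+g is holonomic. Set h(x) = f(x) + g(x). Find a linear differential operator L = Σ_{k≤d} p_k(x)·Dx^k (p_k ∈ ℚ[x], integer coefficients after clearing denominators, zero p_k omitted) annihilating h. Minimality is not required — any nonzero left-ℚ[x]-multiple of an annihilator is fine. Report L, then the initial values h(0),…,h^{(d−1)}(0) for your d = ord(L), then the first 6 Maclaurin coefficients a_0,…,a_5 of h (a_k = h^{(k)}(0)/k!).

L = (-36 - 90·x + 972·x^2 + 486·x^3)·Dx + (-75 - 144·x + 1818·x^2 + 3888·x^3 + 1701·x^4)·Dx^2 + (-2 + 70·x + 108·x^2 + 684·x^3 + 1134·x^4 + 486·x^5)·Dx^3  (order 3).
h: a_k = 2, 13, -1/4, -287/8, -5/64, 124451/640, …
ICs: h(0) = 2, h′(0) = 13, h′′(0) = -1/2.

f: a_k = 0, 12, 0, -36, 0, 972/5, …
g: a_k = 2, 1, -1/4, 1/8, -5/64, 7/128, …
L₀ := lclm(L_f,L_g); ord L₀ ≤ 2+1.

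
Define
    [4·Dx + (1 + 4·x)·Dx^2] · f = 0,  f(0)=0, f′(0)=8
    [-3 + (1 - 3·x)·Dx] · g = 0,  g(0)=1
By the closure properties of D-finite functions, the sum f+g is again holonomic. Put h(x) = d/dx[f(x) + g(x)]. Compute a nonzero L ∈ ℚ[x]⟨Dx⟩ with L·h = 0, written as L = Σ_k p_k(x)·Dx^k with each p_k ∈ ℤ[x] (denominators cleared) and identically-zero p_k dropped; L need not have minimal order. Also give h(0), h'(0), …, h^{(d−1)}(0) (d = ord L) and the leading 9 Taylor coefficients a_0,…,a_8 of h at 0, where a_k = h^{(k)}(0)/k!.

f: a_k = 0, 8, -16, 128/3, -128, 2048/5, -4096/3, 32768/7, -16384, …
g: a_k = 1, 3, 9, 27, 81, 243, 729, 2187, 6561, …
Weyl lclm of L_f,L_g ⇒ L₀ (ord ≤ 3).
Differentiate: ansatz ord ≤ ord L₀ ⇒ L.
L = (-204 - 144·x) + (-11 - 312·x - 288·x^2)·Dx + (5 + 11·x - 54·x^2 - 72·x^3)·Dx^2  (order 2).
h: a_k = 11, -14, 209, -188, 3263, -3818, 48077, -78584, 701435, …
ICs: h(0) = 11, h′(0) = -14.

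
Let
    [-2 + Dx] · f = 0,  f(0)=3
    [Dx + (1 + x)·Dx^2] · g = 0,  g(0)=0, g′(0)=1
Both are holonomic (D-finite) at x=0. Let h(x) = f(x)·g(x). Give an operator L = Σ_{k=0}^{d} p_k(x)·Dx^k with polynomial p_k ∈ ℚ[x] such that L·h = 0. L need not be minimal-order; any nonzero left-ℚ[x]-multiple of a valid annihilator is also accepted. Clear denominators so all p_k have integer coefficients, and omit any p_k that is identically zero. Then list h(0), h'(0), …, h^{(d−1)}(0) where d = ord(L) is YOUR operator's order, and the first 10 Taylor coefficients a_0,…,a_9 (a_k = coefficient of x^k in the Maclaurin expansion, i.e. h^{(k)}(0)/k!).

f: a_k = 3, 6, 6, 4, 2, 4/5, 4/15, 8/105, 2/105, 4/945, …
g: a_k = 0, 1, -1/2, 1/3, -1/4, 1/5, -1/6, 1/7, -1/8, 1/9, …
L₀ := L_f ⊗_s L_g (sym. prod.), ord ≤ 2.
L = (2 + 4·x) + (-3 - 4·x)·Dx + (1 + x)·Dx^2  (order 2).
h: a_k = 0, 3, 9/2, 4, 9/4, 11/10, 1/3, 17/105, -1/120, 11/252, …
ICs: h(0) = 0, h′(0) = 3.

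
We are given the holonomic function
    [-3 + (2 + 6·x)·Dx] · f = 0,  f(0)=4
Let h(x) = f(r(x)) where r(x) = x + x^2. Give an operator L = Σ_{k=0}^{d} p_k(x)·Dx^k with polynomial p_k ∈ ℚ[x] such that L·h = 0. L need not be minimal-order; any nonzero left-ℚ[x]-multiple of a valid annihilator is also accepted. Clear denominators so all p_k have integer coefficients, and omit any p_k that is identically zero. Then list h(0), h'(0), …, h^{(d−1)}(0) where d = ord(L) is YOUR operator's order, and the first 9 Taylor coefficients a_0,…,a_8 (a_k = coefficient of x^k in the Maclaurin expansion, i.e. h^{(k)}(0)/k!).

L = (-3 - 6·x) + (2 + 6·x + 6·x^2)·Dx  (order 1).
h: a_k = 4, 6, 3/2, -9/4, 99/32, -243/64, 999/256, -1377/512, -6237/8192, …
ICs: h(0) = 4.

f: a_k = 4, 6, -9/2, 27/4, -405/32, 1701/64, -15309/256, 72171/512, -2814669/8192, …
f∘r: x↦r, Dx↦Dx/r' in L_f ⇒ L₀.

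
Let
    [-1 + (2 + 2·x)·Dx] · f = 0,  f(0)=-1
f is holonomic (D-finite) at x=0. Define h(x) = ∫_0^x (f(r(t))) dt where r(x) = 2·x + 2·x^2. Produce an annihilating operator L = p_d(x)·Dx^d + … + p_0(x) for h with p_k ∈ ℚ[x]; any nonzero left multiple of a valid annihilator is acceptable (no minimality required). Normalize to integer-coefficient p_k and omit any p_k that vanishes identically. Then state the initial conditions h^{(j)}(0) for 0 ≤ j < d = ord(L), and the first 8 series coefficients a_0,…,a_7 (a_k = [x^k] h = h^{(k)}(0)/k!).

f: a_k = -1, -1/2, 1/8, -1/16, 5/128, -7/256, 21/1024, -33/2048, …
Substitute x→r, Dx→(1/r')Dx; clear ⇒ L₀.
∫: right-multiply L₀ by Dx.
L = (-1 - 2·x)·Dx + (1 + 2·x + 2·x^2)·Dx^2  (order 2).
h: a_k = 0, -1, -1/2, -1/6, 1/8, -3/40, 1/48, 3/112, …
ICs: h(0) = 0, h′(0) = -1.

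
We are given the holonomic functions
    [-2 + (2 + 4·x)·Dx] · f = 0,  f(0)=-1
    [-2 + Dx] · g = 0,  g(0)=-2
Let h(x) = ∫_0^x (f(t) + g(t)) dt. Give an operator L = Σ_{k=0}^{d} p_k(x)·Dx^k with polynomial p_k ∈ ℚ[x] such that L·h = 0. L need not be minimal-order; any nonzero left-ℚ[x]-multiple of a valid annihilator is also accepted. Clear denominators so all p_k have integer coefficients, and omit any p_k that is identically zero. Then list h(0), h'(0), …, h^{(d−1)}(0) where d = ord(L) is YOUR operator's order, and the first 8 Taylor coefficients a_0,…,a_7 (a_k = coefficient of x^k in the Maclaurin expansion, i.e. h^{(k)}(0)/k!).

f: a_k = -1, -1, 1/2, -1/2, 5/8, -7/8, 21/16, -33/16, …
g: a_k = -2, -4, -4, -8/3, -4/3, -8/15, -8/45, -16/315, …
h₀=f+g: left-lcm gives L₀, ord ≤ 2.
Integrate: L := L₀·Dx.
L = (6 + 8·x)·Dx + (-5 - 16·x - 16·x^2)·Dx^2 + (1 + 6·x + 8·x^2)·Dx^3  (order 3).
h: a_k = 0, -3, -5/2, -7/6, -19/24, -17/120, -169/720, 817/5040, …
ICs: h(0) = 0, h′(0) = -3, h′′(0) = -5.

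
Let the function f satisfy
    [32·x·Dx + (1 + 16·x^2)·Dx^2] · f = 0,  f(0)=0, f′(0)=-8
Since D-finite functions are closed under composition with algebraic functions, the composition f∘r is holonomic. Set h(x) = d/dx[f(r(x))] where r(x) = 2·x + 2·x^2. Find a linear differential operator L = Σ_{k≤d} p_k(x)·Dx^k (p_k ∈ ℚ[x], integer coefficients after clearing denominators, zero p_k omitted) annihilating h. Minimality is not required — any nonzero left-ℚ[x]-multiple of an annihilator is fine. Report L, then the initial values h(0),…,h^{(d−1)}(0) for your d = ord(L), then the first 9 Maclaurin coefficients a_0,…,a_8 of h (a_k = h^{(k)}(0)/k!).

f: a_k = 0, -8, 0, 128/3, 0, -2048/5, 0, 32768/7, 0, …
h₀=f(r): pull back L_f along r ⇒ L₀.
h₀' ⇒ L via d/dx closure of L₀.
L = (-2 + 128·x + 512·x^2 + 768·x^3 + 384·x^4) + (1 + 2·x + 64·x^2 + 256·x^3 + 320·x^4 + 128·x^5)·Dx  (order 1).
h: a_k = -16, -32, 1024, 4096, -60416, -391168, 3276800, 32505856, -155779072, …
ICs: h(0) = -16.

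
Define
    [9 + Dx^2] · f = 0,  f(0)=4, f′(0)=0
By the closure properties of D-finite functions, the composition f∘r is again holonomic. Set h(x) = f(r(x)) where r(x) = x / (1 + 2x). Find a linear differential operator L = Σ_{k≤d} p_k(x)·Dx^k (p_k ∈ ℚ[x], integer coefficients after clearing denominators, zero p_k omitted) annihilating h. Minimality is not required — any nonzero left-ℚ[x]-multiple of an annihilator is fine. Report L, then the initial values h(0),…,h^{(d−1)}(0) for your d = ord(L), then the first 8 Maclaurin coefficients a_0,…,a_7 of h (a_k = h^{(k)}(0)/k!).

f: a_k = 4, 0, -18, 0, 27/2, 0, -81/20, 0, …
L₀ from L_f via x↦r, Dx↦r'^{-1}Dx.
L = 9 + (4 + 24·x + 48·x^2 + 32·x^3)·Dx + (1 + 8·x + 24·x^2 + 32·x^3 + 16·x^4)·Dx^2  (order 2).
h: a_k = 4, 0, -18, 72, -405/2, 468, -18081/20, 6723/5, …
ICs: h(0) = 4, h′(0) = 0.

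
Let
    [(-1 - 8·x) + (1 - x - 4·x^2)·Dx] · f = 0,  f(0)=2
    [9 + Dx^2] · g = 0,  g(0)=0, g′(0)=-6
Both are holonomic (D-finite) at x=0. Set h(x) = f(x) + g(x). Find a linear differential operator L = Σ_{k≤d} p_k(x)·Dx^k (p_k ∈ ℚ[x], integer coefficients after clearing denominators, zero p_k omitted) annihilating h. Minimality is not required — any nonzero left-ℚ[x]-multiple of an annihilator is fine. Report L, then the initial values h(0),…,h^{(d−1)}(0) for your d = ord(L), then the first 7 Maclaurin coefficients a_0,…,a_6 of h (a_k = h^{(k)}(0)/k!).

L = (567 + 4806·x + 3321·x^2 + 9936·x^3 + 6480·x^4 + 10368·x^5) + (-171 + 117·x + 441·x^2 - 135·x^3 + 540·x^4 + 3888·x^5 + 5184·x^6)·Dx + (63 + 534·x + 369·x^2 + 1104·x^3 + 720·x^4 + 1152·x^5)·Dx^2 + (-19 + 13·x + 49·x^2 - 15·x^3 + 60·x^4 + 432·x^5 + 576·x^6)·Dx^3  (order 3).
h: a_k = 2, -4, 10, 27, 58, 2519/20, 362, …
ICs: h(0) = 2, h′(0) = -4, h′′(0) = 20.

f: a_k = 2, 2, 10, 18, 58, 130, 362, …
g: a_k = 0, -6, 0, 9, 0, -81/20, 0, …
h₀=f+g: left-lcm gives L₀, ord ≤ 3.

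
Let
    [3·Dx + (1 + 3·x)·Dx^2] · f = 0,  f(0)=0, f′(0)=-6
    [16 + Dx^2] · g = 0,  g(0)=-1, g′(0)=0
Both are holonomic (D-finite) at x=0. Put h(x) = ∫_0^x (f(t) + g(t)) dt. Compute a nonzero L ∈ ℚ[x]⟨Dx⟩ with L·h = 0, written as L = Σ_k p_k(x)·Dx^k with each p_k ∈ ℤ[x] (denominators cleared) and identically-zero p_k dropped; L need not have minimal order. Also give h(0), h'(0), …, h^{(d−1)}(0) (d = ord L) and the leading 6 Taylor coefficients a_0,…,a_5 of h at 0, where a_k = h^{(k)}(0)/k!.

f: a_k = 0, -6, 9, -18, 81/2, -486/5, …
g: a_k = -1, 0, 8, 0, -32/3, 0, …
L₀ := lclm(L_f,L_g); ord L₀ ≤ 2+2.
∫: right-multiply L₀ by Dx.
L = (1680 + 2304·x + 3456·x^2)·Dx^2 + (272 + 1584·x + 3456·x^2 + 3456·x^3)·Dx^3 + (105 + 144·x + 216·x^2)·Dx^4 + (17 + 99·x + 216·x^2 + 216·x^3)·Dx^5  (order 5).
h: a_k = 0, -1, -3, 17/3, -9/2, 179/30, …
ICs: h(0) = 0, h′(0) = -1, h′′(0) = -6, h′′′(0) = 34, h′′′′(0) = -108.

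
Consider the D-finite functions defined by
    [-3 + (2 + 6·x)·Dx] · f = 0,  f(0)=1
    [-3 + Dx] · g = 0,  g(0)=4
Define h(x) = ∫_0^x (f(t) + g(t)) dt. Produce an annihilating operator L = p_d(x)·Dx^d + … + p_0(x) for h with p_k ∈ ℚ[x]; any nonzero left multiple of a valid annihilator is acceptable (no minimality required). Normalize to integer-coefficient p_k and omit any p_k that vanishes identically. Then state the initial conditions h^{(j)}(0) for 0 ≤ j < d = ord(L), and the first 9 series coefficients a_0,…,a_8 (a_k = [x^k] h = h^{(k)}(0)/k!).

L = (27 + 54·x)·Dx + (-15 - 72·x - 108·x^2)·Dx^2 + (2 + 18·x + 36·x^2)·Dx^3  (order 3).
h: a_k = 0, 5, 27/4, 45/8, 315/64, 1323/640, 6291/2560, -55809/35840, 2650401/573440, …
ICs: h(0) = 0, h′(0) = 5, h′′(0) = 27/2.

f: a_k = 1, 3/2, -9/8, 27/16, -405/128, 1701/256, -15309/1024, 72171/2048, -2814669/32768, …
g: a_k = 4, 12, 18, 18, 27/2, 81/10, 81/20, 243/140, 729/1120, …
Sum ⇒ L₀ = lclm(L_f,L_g) in ℚ(x)⟨Dx⟩.
h=∫h₀ ⇒ L = L₀·Dx.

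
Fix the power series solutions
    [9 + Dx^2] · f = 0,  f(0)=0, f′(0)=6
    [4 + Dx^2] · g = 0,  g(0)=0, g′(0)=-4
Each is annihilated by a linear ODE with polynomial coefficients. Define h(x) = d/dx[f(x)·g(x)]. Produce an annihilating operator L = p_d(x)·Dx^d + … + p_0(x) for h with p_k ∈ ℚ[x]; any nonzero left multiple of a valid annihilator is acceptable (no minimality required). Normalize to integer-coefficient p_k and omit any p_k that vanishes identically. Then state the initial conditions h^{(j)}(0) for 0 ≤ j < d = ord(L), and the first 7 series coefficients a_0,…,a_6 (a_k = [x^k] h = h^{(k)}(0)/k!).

L = 25 + 26·Dx^2 + Dx^4  (order 4).
h: a_k = 0, -48, 0, 208, 0, -1302/5, 0, …
ICs: h(0) = 0, h′(0) = -48, h′′(0) = 0, h′′′(0) = 1248.

f: a_k = 0, 6, 0, -9, 0, 81/20, 0, …
g: a_k = 0, -4, 0, 8/3, 0, -8/15, 0, …
h₀=f·g: eliminate ⇒ L₀, order ≤ 2·2.
h₀' ⇒ L via d/dx closure of L₀.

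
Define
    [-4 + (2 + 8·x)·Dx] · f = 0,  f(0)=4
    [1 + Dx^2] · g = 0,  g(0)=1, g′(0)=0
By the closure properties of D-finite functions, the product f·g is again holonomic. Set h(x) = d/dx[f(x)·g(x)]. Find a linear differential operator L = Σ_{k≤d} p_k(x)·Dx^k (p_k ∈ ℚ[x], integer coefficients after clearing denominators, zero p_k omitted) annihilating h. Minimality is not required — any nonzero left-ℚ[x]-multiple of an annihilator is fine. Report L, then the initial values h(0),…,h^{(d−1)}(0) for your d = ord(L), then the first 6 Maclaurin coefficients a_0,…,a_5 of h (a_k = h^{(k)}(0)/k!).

f: a_k = 4, 8, -8, 16, -40, 112, …
g: a_k = 1, 0, -1/2, 0, 1/24, 0, …
L₀ := L_f ⊗_s L_g (sym. prod.), ord ≤ 2.
h₀' ⇒ L via d/dx closure of L₀.
L = (-7 + 336·x + 736·x^2 + 256·x^3 + 256·x^4) + (44 + 144·x - 192·x^2 - 256·x^3)·Dx + (13 + 112·x + 288·x^2 + 256·x^3 + 256·x^4)·Dx^2  (order 2).
h: a_k = 8, -20, 36, -430/3, 1565/3, -56941/30, …
ICs: h(0) = 8, h′(0) = -20.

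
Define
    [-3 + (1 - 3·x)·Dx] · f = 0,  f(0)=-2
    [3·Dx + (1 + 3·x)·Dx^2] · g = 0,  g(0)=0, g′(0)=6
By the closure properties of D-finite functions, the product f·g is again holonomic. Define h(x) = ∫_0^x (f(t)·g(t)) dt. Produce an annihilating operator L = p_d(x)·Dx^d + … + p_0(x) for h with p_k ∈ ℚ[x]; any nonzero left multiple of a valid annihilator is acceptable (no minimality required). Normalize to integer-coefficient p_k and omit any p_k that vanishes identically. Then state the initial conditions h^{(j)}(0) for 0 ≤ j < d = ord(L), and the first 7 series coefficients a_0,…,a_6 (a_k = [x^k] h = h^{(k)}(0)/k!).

f: a_k = -2, -6, -18, -54, -162, -486, -1458, …
g: a_k = 0, 6, -9, 18, -81/2, 486/5, -243, …
Product ⇒ symmetric product L₀, ord ≤ 2.
∫: right-multiply L₀ by Dx.
L = 9·Dx + (3 + 27·x)·Dx^2 + (-1 + 9·x^2)·Dx^3  (order 3).
h: a_k = 0, 0, -6, -6, -45/2, -189/5, -1269/10, …
ICs: h(0) = 0, h′(0) = 0, h′′(0) = -12.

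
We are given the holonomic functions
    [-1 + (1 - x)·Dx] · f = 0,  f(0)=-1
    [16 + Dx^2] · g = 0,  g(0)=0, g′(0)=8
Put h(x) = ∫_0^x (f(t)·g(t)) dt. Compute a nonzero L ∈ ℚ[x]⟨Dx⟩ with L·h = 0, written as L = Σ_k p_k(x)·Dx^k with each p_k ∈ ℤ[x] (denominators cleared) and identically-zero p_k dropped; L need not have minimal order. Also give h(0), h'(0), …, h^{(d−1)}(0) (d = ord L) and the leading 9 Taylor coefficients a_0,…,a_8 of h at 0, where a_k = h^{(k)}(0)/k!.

L = (-16 + 16·x)·Dx + 2·Dx^2 + (-1 + x)·Dx^3  (order 3).
h: a_k = 0, 0, -4, -8/3, 10/3, 8/3, -28/45, -8/15, 109/315, …
ICs: h(0) = 0, h′(0) = 0, h′′(0) = -8.

f: a_k = -1, -1, -1, -1, -1, -1, -1, -1, -1, …
g: a_k = 0, 8, 0, -64/3, 0, 256/15, 0, -2048/315, 0, …
L₀ := L_f ⊗_s L_g (sym. prod.), ord ≤ 2.
Integrate: L := L₀·Dx.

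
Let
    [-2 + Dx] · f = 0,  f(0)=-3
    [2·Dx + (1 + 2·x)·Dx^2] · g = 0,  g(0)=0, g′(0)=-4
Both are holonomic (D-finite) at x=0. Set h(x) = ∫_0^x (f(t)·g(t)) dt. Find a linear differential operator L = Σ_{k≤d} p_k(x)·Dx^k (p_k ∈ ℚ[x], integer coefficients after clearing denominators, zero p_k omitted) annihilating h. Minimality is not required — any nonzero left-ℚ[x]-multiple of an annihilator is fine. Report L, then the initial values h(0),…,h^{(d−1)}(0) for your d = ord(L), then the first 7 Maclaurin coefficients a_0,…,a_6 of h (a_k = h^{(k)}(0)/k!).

L = 8·x·Dx + (-2 - 8·x)·Dx^2 + (1 + 2·x)·Dx^3  (order 3).
h: a_k = 0, 0, 6, 4, 4, 0, 12/5, …
ICs: h(0) = 0, h′(0) = 0, h′′(0) = 12.

f: a_k = -3, -6, -6, -4, -2, -4/5, -4/15, …
g: a_k = 0, -4, 4, -16/3, 8, -64/5, 64/3, …
Product ⇒ symmetric product L₀, ord ≤ 2.
∫: right-multiply L₀ by Dx.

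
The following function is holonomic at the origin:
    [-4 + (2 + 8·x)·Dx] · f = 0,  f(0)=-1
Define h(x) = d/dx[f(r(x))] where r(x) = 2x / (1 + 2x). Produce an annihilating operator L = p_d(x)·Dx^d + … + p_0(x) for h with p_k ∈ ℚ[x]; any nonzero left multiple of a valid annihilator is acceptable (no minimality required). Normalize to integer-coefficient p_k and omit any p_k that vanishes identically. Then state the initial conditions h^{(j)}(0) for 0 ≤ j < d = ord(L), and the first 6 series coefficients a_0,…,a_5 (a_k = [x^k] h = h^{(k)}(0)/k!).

L = (-8 - 40·x) + (-1 - 12·x - 20·x^2)·Dx  (order 1).
h: a_k = -4, 32, -240, 1920, -16320, 144384, …
ICs: h(0) = -4.

f: a_k = -1, -2, 2, -4, 10, -28, …
L₀ from L_f via x↦r, Dx↦r'^{-1}Dx.
Derive L from L₀ (diff closure).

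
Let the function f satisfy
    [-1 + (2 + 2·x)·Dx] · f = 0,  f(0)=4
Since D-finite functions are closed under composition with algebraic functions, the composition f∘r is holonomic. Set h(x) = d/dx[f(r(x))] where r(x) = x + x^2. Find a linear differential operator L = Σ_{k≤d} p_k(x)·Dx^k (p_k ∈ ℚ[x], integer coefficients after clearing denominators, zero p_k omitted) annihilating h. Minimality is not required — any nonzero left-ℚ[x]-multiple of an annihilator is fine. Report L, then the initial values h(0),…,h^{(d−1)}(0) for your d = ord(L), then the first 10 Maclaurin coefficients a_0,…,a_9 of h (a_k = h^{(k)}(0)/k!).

f: a_k = 4, 2, -1/2, 1/4, -5/32, 7/64, -21/256, 33/512, -429/8192, 715/16384, …
f∘r: x↦r, Dx↦Dx/r' in L_f ⇒ L₀.
h=h₀': d/dx-closure on L₀ ⇒ L.
L = 3 + (-2 - 6·x - 6·x^2 - 4·x^3)·Dx  (order 1).
h: a_k = 2, 3, -9/4, 3/8, 75/64, -171/128, 147/512, 867/1024, -17037/16384, 7905/32768, …
ICs: h(0) = 2.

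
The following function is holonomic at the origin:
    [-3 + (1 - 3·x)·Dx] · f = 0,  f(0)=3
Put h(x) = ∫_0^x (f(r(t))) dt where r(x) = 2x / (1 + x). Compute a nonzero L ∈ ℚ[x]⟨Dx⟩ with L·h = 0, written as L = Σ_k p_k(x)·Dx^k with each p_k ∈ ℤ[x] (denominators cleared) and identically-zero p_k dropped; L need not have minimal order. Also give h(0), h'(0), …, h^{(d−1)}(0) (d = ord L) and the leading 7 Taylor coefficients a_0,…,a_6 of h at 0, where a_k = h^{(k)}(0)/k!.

f: a_k = 3, 9, 27, 81, 243, 729, 2187, …
L₀ from L_f via x↦r, Dx↦r'^{-1}Dx.
h=∫₀ˣh₀: take L = L₀·Dx.
L = 6·Dx + (-1 + 4·x + 5·x^2)·Dx^2  (order 2).
h: a_k = 0, 3, 9, 30, 225/2, 450, 1875, …
ICs: h(0) = 0, h′(0) = 3.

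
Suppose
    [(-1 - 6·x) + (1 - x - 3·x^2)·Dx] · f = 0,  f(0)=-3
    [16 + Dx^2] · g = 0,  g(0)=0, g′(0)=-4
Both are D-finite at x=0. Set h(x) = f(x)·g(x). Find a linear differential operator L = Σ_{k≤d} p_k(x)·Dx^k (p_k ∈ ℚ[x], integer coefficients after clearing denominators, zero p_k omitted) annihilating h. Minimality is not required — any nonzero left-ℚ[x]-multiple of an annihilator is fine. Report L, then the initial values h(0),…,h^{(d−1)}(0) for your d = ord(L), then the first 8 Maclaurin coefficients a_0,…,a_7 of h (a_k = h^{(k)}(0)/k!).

L = (-10 + 16·x + 48·x^2) + (2 + 12·x)·Dx + (-1 + x + 3·x^2)·Dx^2  (order 2).
h: a_k = 0, 12, 12, 16, 52, 628/5, 1408/5, 68108/105, …
ICs: h(0) = 0, h′(0) = 12.

f: a_k = -3, -3, -12, -21, -57, -120, -291, -651, …
g: a_k = 0, -4, 0, 32/3, 0, -128/15, 0, 1024/315, …
L₀ := L_f ⊗_s L_g (sym. prod.), ord ≤ 2.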